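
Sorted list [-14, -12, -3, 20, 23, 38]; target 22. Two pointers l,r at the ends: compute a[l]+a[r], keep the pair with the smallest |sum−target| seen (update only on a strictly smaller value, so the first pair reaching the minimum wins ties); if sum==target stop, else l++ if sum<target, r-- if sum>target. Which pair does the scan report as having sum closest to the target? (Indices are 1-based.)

[1,6] -14+38=24 d=2 * → r--
[1,5] -14+23=9 d=13 → l++
[2,5] -12+23=11 d=11 → l++
[3,5] -3+23=20 d=2 → l++
[4,5] 20+23=43 d=21 → r--

pair (-14, 38) with sum 24 (|Δ|=2)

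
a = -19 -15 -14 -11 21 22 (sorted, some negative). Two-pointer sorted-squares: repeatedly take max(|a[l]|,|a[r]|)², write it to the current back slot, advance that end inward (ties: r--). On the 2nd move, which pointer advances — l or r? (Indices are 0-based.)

r

l=0 r=5: |-19|<=|22| out[5]=484, r--
l=0 r=4: |-19|<=|21| out[4]=441, r--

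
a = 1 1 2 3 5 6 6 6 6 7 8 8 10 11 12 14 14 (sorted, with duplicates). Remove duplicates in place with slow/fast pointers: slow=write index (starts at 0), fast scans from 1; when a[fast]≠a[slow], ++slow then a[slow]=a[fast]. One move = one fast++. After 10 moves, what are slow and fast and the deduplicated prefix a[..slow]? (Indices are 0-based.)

slow=6, fast=11, prefix=[1, 2, 3, 5, 6, 7, 8]

(s=0,f=1) a[fast]=1=a[slow] dup → fast++
(s=0,f=2) a[fast]=2≠a[slow]=1 write a[1]=2 → slow++,fast++
(s=1,f=3) a[fast]=3≠a[slow]=2 write a[2]=3 → slow++,fast++
(s=2,f=4) a[fast]=5≠a[slow]=3 write a[3]=5 → slow++,fast++
(s=3,f=5) a[fast]=6≠a[slow]=5 write a[4]=6 → slow++,fast++
(s=4,f=6) a[fast]=6=a[slow] dup → fast++
(s=4,f=7) a[fast]=6=a[slow] dup → fast++
(s=4,f=8) a[fast]=6=a[slow] dup → fast++
(s=4,f=9) a[fast]=7≠a[slow]=6 write a[5]=7 → slow++,fast++
(s=5,f=10) a[fast]=8≠a[slow]=7 write a[6]=8 → slow++,fast++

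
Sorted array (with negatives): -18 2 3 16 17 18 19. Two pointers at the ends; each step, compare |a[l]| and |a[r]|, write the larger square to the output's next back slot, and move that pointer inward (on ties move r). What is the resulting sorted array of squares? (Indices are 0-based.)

[4, 9, 256, 289, 324, 324, 361]

[0,6] |-18|<=|19| out[6]=361 → r--
[0,5] |-18|<=|18| out[5]=324 → r--
[0,4] |-18|>|17| out[4]=324 → l++
[1,4] |2|<=|17| out[3]=289 → r--
[1,3] |2|<=|16| out[2]=256 → r--
[1,2] |2|<=|3| out[1]=9 → r--
[1,1] |2|<=|2| out[0]=4 → r--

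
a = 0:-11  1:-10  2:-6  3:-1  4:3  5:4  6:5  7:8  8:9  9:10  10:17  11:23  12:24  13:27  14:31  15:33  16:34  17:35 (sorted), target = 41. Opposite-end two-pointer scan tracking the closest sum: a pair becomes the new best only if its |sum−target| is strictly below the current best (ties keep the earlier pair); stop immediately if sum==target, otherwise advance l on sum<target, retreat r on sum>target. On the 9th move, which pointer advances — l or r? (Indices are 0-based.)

l=0 r=17: -11+35=24 d=17 *, l++
l=1 r=17: -10+35=25 d=16 *, l++
l=2 r=17: -6+35=29 d=12 *, l++
l=3 r=17: -1+35=34 d=7 *, l++
l=4 r=17: 3+35=38 d=3 *, l++
l=5 r=17: 4+35=39 d=2 *, l++
l=6 r=17: 5+35=40 d=1 *, l++
l=7 r=17: 8+35=43 d=2, r--
l=7 r=16: 8+34=42 d=1, r--

r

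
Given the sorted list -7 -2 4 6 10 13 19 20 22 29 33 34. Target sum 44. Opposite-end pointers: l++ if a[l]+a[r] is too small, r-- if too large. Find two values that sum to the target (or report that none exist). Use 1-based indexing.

[1,12] -7+34=27 <44 → l++
[2,12] -2+34=32 <44 → l++
[3,12] 4+34=38 <44 → l++
[4,12] 6+34=40 <44 → l++
[5,12] 10+34=44 → found

(10, 34)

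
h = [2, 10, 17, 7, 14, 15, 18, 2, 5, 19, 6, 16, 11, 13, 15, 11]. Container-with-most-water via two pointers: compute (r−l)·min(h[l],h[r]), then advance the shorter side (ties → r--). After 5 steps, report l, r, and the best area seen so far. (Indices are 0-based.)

l=2, r=12, best area=180

l=0 r=15: min(2,11)*15=30 best=30 *, l++
l=1 r=15: min(10,11)*14=140 best=140 *, l++
l=2 r=15: min(17,11)*13=143 best=143 *, r--
l=2 r=14: min(17,15)*12=180 best=180 *, r--
l=2 r=13: min(17,13)*11=143 best=180, r--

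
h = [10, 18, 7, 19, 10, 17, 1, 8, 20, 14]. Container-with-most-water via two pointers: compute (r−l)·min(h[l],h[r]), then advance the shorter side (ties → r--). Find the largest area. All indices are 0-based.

l=0 r=9: min(10,14)*9=90 best=90 *, l++
l=1 r=9: min(18,14)*8=112 best=112 *, r--
l=1 r=8: min(18,20)*7=126 best=126 *, l++
l=2 r=8: min(7,20)*6=42 best=126, l++
l=3 r=8: min(19,20)*5=95 best=126, l++
l=4 r=8: min(10,20)*4=40 best=126, l++
l=5 r=8: min(17,20)*3=51 best=126, l++
l=6 r=8: min(1,20)*2=2 best=126, l++
l=7 r=8: min(8,20)*1=8 best=126, l++

max area = 126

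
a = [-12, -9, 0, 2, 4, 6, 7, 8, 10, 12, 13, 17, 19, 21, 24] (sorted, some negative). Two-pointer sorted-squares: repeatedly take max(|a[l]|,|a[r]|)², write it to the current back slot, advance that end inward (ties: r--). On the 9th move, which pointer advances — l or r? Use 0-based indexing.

l=0 r=14: |-12|<=|24| out[14]=576, r--
l=0 r=13: |-12|<=|21| out[13]=441, r--
l=0 r=12: |-12|<=|19| out[12]=361, r--
l=0 r=11: |-12|<=|17| out[11]=289, r--
l=0 r=10: |-12|<=|13| out[10]=169, r--
l=0 r=9: |-12|<=|12| out[9]=144, r--
l=0 r=8: |-12|>|10| out[8]=144, l++
l=1 r=8: |-9|<=|10| out[7]=100, r--
l=1 r=7: |-9|>|8| out[6]=81, l++

l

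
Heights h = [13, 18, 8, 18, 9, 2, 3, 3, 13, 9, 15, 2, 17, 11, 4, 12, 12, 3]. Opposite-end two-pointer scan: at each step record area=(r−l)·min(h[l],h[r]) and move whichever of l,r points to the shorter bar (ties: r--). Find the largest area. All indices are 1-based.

max area = 192

l=1 r=18: min(13,3)*17=51 best=51 *, r--
l=1 r=17: min(13,12)*16=192 best=192 *, r--
l=1 r=16: min(13,12)*15=180 best=192, r--
l=1 r=15: min(13,4)*14=56 best=192, r--
l=1 r=14: min(13,11)*13=143 best=192, r--
l=1 r=13: min(13,17)*12=156 best=192, l++
l=2 r=13: min(18,17)*11=187 best=192, r--
l=2 r=12: min(18,2)*10=20 best=192, r--
l=2 r=11: min(18,15)*9=135 best=192, r--
l=2 r=10: min(18,9)*8=72 best=192, r--
l=2 r=9: min(18,13)*7=91 best=192, r--
l=2 r=8: min(18,3)*6=18 best=192, r--
l=2 r=7: min(18,3)*5=15 best=192, r--
l=2 r=6: min(18,2)*4=8 best=192, r--
l=2 r=5: min(18,9)*3=27 best=192, r--
l=2 r=4: min(18,18)*2=36 best=192, r--
l=2 r=3: min(18,8)*1=8 best=192, r--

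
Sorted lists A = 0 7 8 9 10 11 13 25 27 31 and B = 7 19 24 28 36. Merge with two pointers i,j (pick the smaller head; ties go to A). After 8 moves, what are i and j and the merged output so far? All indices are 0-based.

[i=0,j=0] A[i]=0<=B[j]=7 take 0 → i++
[i=1,j=0] A[i]=7<=B[j]=7 take 7 → i++
[i=2,j=0] A[i]=8>B[j]=7 take 7 → j++
[i=2,j=1] A[i]=8<=B[j]=19 take 8 → i++
[i=3,j=1] A[i]=9<=B[j]=19 take 9 → i++
[i=4,j=1] A[i]=10<=B[j]=19 take 10 → i++
[i=5,j=1] A[i]=11<=B[j]=19 take 11 → i++
[i=6,j=1] A[i]=13<=B[j]=19 take 13 → i++

i=7, j=1, merged so far=[0, 7, 7, 8, 9, 10, 11, 13]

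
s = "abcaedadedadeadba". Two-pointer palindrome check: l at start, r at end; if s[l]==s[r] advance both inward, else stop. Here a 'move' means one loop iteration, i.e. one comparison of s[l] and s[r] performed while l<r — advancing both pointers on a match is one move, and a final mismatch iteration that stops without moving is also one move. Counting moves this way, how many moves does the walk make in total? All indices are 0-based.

l=0 r=16: 'a'=='a', l++,r--
l=1 r=15: 'b'=='b', l++,r--
l=2 r=14: 'c'!='d', stop

3 moves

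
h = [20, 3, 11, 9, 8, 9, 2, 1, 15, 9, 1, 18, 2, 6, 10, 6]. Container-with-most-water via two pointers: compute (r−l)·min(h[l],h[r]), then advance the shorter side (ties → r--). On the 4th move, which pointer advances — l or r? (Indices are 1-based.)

[1,16] min(20,6)*15=90 best=90 * → r--
[1,15] min(20,10)*14=140 best=140 * → r--
[1,14] min(20,6)*13=78 best=140 → r--
[1,13] min(20,2)*12=24 best=140 → r--

r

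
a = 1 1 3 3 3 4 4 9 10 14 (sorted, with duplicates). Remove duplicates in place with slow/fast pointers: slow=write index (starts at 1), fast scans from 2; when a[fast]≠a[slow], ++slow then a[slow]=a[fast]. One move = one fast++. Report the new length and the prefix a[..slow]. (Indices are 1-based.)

slow=1 fast=2: a[fast]=1=a[slow] dup, fast++
slow=1 fast=3: a[fast]=3≠a[slow]=1 write a[2]=3, slow++,fast++
slow=2 fast=4: a[fast]=3=a[slow] dup, fast++
slow=2 fast=5: a[fast]=3=a[slow] dup, fast++
slow=2 fast=6: a[fast]=4≠a[slow]=3 write a[3]=4, slow++,fast++
slow=3 fast=7: a[fast]=4=a[slow] dup, fast++
slow=3 fast=8: a[fast]=9≠a[slow]=4 write a[4]=9, slow++,fast++
slow=4 fast=9: a[fast]=10≠a[slow]=9 write a[5]=10, slow++,fast++
slow=5 fast=10: a[fast]=14≠a[slow]=10 write a[6]=14, slow++,fast++

length 6; prefix = [1, 3, 4, 9, 10, 14]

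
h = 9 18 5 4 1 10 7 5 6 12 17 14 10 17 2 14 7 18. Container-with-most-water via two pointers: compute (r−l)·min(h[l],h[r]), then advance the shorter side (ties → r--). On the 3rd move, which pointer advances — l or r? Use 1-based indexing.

[1,18] min(9,18)*17=153 best=153 * → l++
[2,18] min(18,18)*16=288 best=288 * → r--
[2,17] min(18,7)*15=105 best=288 → r--

r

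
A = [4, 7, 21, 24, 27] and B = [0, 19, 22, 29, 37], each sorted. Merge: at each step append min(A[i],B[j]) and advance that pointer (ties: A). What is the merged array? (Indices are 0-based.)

[0, 4, 7, 19, 21, 22, 24, 27, 29, 37]

[i=0,j=0] A[i]=4>B[j]=0 take 0 → j++
[i=0,j=1] A[i]=4<=B[j]=19 take 4 → i++
[i=1,j=1] A[i]=7<=B[j]=19 take 7 → i++
[i=2,j=1] A[i]=21>B[j]=19 take 19 → j++
[i=2,j=2] A[i]=21<=B[j]=22 take 21 → i++
[i=3,j=2] A[i]=24>B[j]=22 take 22 → j++
[i=3,j=3] A[i]=24<=B[j]=29 take 24 → i++
[i=4,j=3] A[i]=27<=B[j]=29 take 27 → i++
[i=5,j=3] A done, take B[j]=29 → j++
[i=5,j=4] A done, take B[j]=37 → j++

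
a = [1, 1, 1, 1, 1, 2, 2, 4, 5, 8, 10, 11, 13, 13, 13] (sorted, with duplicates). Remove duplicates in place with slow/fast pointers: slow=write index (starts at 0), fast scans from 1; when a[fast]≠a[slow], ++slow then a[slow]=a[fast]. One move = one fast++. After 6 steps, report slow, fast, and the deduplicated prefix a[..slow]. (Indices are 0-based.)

(s=0,f=1) a[fast]=1=a[slow] dup → fast++
(s=0,f=2) a[fast]=1=a[slow] dup → fast++
(s=0,f=3) a[fast]=1=a[slow] dup → fast++
(s=0,f=4) a[fast]=1=a[slow] dup → fast++
(s=0,f=5) a[fast]=2≠a[slow]=1 write a[1]=2 → slow++,fast++
(s=1,f=6) a[fast]=2=a[slow] dup → fast++

slow=1, fast=7, prefix=[1, 2]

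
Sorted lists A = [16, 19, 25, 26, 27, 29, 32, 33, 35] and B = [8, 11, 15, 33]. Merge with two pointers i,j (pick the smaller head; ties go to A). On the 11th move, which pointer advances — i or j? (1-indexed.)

i

[i=1,j=1] A[i]=16>B[j]=8 take 8 → j++
[i=1,j=2] A[i]=16>B[j]=11 take 11 → j++
[i=1,j=3] A[i]=16>B[j]=15 take 15 → j++
[i=1,j=4] A[i]=16<=B[j]=33 take 16 → i++
[i=2,j=4] A[i]=19<=B[j]=33 take 19 → i++
[i=3,j=4] A[i]=25<=B[j]=33 take 25 → i++
[i=4,j=4] A[i]=26<=B[j]=33 take 26 → i++
[i=5,j=4] A[i]=27<=B[j]=33 take 27 → i++
[i=6,j=4] A[i]=29<=B[j]=33 take 29 → i++
[i=7,j=4] A[i]=32<=B[j]=33 take 32 → i++
[i=8,j=4] A[i]=33<=B[j]=33 take 33 → i++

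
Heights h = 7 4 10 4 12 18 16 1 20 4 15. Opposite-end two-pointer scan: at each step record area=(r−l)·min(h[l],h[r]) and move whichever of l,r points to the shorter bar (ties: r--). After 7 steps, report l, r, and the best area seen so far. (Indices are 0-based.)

[0,10] min(7,15)*10=70 best=70 * → l++
[1,10] min(4,15)*9=36 best=70 → l++
[2,10] min(10,15)*8=80 best=80 * → l++
[3,10] min(4,15)*7=28 best=80 → l++
[4,10] min(12,15)*6=72 best=80 → l++
[5,10] min(18,15)*5=75 best=80 → r--
[5,9] min(18,4)*4=16 best=80 → r--

l=5, r=8, best area=80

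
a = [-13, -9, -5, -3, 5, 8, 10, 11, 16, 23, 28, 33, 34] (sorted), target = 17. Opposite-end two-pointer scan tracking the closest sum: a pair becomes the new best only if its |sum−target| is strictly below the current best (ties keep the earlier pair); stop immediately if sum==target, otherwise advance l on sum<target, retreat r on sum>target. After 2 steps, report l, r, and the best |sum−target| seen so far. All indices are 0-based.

l=0, r=10, best |Δ|=3

l=0 r=12: -13+34=21 d=4 *, r--
l=0 r=11: -13+33=20 d=3 *, r--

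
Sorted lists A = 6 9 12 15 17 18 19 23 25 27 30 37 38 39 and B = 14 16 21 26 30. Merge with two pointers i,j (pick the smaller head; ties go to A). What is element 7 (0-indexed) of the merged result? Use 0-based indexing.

i=0 j=0: A[i]=6<=B[j]=14 take 6, i++
i=1 j=0: A[i]=9<=B[j]=14 take 9, i++
i=2 j=0: A[i]=12<=B[j]=14 take 12, i++
i=3 j=0: A[i]=15>B[j]=14 take 14, j++
i=3 j=1: A[i]=15<=B[j]=16 take 15, i++
i=4 j=1: A[i]=17>B[j]=16 take 16, j++
i=4 j=2: A[i]=17<=B[j]=21 take 17, i++
i=5 j=2: A[i]=18<=B[j]=21 take 18, i++
i=6 j=2: A[i]=19<=B[j]=21 take 19, i++
i=7 j=2: A[i]=23>B[j]=21 take 21, j++
i=7 j=3: A[i]=23<=B[j]=26 take 23, i++
i=8 j=3: A[i]=25<=B[j]=26 take 25, i++
i=9 j=3: A[i]=27>B[j]=26 take 26, j++
i=9 j=4: A[i]=27<=B[j]=30 take 27, i++
i=10 j=4: A[i]=30<=B[j]=30 take 30, i++
i=11 j=4: A[i]=37>B[j]=30 take 30, j++
i=11 j=5: B done, take A[i]=37, i++
i=12 j=5: B done, take A[i]=38, i++
i=13 j=5: B done, take A[i]=39, i++

merged[7] = 18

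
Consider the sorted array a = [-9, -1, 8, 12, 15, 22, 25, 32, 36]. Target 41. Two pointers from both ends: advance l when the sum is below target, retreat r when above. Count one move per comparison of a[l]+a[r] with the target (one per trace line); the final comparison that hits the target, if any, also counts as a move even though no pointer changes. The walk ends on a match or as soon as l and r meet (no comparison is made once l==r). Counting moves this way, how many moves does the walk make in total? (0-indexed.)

l=0 r=8: -9+36=27 <41, l++
l=1 r=8: -1+36=35 <41, l++
l=2 r=8: 8+36=44 >41, r--
l=2 r=7: 8+32=40 <41, l++
l=3 r=7: 12+32=44 >41, r--
l=3 r=6: 12+25=37 <41, l++
l=4 r=6: 15+25=40 <41, l++
l=5 r=6: 22+25=47 >41, r--

8 moves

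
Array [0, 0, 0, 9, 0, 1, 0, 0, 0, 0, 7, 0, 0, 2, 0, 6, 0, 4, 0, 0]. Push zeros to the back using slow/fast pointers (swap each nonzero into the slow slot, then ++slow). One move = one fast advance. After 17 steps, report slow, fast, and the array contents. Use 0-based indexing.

slow=0 fast=0: a[fast]=0, fast++
slow=0 fast=1: a[fast]=0, fast++
slow=0 fast=2: a[fast]=0, fast++
slow=0 fast=3: a[fast]=9≠0 swap→a[0]=9, slow++,fast++
slow=1 fast=4: a[fast]=0, fast++
slow=1 fast=5: a[fast]=1≠0 swap→a[1]=1, slow++,fast++
slow=2 fast=6: a[fast]=0, fast++
slow=2 fast=7: a[fast]=0, fast++
slow=2 fast=8: a[fast]=0, fast++
slow=2 fast=9: a[fast]=0, fast++
slow=2 fast=10: a[fast]=7≠0 swap→a[2]=7, slow++,fast++
slow=3 fast=11: a[fast]=0, fast++
slow=3 fast=12: a[fast]=0, fast++
slow=3 fast=13: a[fast]=2≠0 swap→a[3]=2, slow++,fast++
slow=4 fast=14: a[fast]=0, fast++
slow=4 fast=15: a[fast]=6≠0 swap→a[4]=6, slow++,fast++
slow=5 fast=16: a[fast]=0, fast++

slow=5, fast=17, a=[9, 1, 7, 2, 6, 0, 0, 0, 0, 0, 0, 0, 0, 0, 0, 0, 0, 4, 0, 0]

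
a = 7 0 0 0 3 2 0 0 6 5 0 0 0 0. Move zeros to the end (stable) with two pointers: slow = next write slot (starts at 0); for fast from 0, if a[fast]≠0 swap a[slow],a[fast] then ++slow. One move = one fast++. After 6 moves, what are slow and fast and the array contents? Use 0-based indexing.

slow=3, fast=6, a=[7, 3, 2, 0, 0, 0, 0, 0, 6, 5, 0, 0, 0, 0]

slow=0 fast=0: a[fast]=7≠0 swap→a[0]=7, slow++,fast++
slow=1 fast=1: a[fast]=0, fast++
slow=1 fast=2: a[fast]=0, fast++
slow=1 fast=3: a[fast]=0, fast++
slow=1 fast=4: a[fast]=3≠0 swap→a[1]=3, slow++,fast++
slow=2 fast=5: a[fast]=2≠0 swap→a[2]=2, slow++,fast++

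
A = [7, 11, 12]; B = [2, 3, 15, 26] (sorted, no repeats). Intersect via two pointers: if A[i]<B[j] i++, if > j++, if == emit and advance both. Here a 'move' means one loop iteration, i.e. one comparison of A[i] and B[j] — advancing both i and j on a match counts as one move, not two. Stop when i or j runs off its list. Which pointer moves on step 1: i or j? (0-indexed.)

j

[i=0,j=0] 7>2 → j++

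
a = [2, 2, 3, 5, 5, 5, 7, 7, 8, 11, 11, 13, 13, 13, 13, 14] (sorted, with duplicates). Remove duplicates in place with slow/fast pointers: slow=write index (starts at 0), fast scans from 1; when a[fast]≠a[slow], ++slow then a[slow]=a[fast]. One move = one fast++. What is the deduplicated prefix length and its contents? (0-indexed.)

slow=0 fast=1: a[fast]=2=a[slow] dup, fast++
slow=0 fast=2: a[fast]=3≠a[slow]=2 write a[1]=3, slow++,fast++
slow=1 fast=3: a[fast]=5≠a[slow]=3 write a[2]=5, slow++,fast++
slow=2 fast=4: a[fast]=5=a[slow] dup, fast++
slow=2 fast=5: a[fast]=5=a[slow] dup, fast++
slow=2 fast=6: a[fast]=7≠a[slow]=5 write a[3]=7, slow++,fast++
slow=3 fast=7: a[fast]=7=a[slow] dup, fast++
slow=3 fast=8: a[fast]=8≠a[slow]=7 write a[4]=8, slow++,fast++
slow=4 fast=9: a[fast]=11≠a[slow]=8 write a[5]=11, slow++,fast++
slow=5 fast=10: a[fast]=11=a[slow] dup, fast++
slow=5 fast=11: a[fast]=13≠a[slow]=11 write a[6]=13, slow++,fast++
slow=6 fast=12: a[fast]=13=a[slow] dup, fast++
slow=6 fast=13: a[fast]=13=a[slow] dup, fast++
slow=6 fast=14: a[fast]=13=a[slow] dup, fast++
slow=6 fast=15: a[fast]=14≠a[slow]=13 write a[7]=14, slow++,fast++

length 8; prefix = [2, 3, 5, 7, 8, 11, 13, 14]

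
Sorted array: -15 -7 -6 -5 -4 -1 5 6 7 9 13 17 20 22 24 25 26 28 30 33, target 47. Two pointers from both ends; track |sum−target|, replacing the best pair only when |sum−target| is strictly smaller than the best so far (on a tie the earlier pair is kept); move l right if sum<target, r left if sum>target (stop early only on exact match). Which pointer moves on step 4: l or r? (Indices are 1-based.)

l=1 r=20: -15+33=18 d=29 *, l++
l=2 r=20: -7+33=26 d=21 *, l++
l=3 r=20: -6+33=27 d=20 *, l++
l=4 r=20: -5+33=28 d=19 *, l++

l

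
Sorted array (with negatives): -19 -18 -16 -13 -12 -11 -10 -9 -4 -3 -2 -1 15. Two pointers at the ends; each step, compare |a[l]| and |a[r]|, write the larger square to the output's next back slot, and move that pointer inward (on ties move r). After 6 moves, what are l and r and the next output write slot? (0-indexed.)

l=5, r=11, next write slot=6

[0,12] |-19|>|15| out[12]=361 → l++
[1,12] |-18|>|15| out[11]=324 → l++
[2,12] |-16|>|15| out[10]=256 → l++
[3,12] |-13|<=|15| out[9]=225 → r--
[3,11] |-13|>|-1| out[8]=169 → l++
[4,11] |-12|>|-1| out[7]=144 → l++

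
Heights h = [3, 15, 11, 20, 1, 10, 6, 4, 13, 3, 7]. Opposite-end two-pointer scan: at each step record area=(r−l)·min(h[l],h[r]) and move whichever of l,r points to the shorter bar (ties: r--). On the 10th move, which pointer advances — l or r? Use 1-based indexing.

l=1 r=11: min(3,7)*10=30 best=30 *, l++
l=2 r=11: min(15,7)*9=63 best=63 *, r--
l=2 r=10: min(15,3)*8=24 best=63, r--
l=2 r=9: min(15,13)*7=91 best=91 *, r--
l=2 r=8: min(15,4)*6=24 best=91, r--
l=2 r=7: min(15,6)*5=30 best=91, r--
l=2 r=6: min(15,10)*4=40 best=91, r--
l=2 r=5: min(15,1)*3=3 best=91, r--
l=2 r=4: min(15,20)*2=30 best=91, l++
l=3 r=4: min(11,20)*1=11 best=91, l++

l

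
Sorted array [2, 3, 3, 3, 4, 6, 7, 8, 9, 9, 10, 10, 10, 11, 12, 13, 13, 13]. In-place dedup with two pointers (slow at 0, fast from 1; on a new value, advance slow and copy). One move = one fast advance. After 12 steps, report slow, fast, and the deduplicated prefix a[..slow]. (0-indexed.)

slow=7, fast=13, prefix=[2, 3, 4, 6, 7, 8, 9, 10]

(s=0,f=1) a[fast]=3≠a[slow]=2 write a[1]=3 → slow++,fast++
(s=1,f=2) a[fast]=3=a[slow] dup → fast++
(s=1,f=3) a[fast]=3=a[slow] dup → fast++
(s=1,f=4) a[fast]=4≠a[slow]=3 write a[2]=4 → slow++,fast++
(s=2,f=5) a[fast]=6≠a[slow]=4 write a[3]=6 → slow++,fast++
(s=3,f=6) a[fast]=7≠a[slow]=6 write a[4]=7 → slow++,fast++
(s=4,f=7) a[fast]=8≠a[slow]=7 write a[5]=8 → slow++,fast++
(s=5,f=8) a[fast]=9≠a[slow]=8 write a[6]=9 → slow++,fast++
(s=6,f=9) a[fast]=9=a[slow] dup → fast++
(s=6,f=10) a[fast]=10≠a[slow]=9 write a[7]=10 → slow++,fast++
(s=7,f=11) a[fast]=10=a[slow] dup → fast++
(s=7,f=12) a[fast]=10=a[slow] dup → fast++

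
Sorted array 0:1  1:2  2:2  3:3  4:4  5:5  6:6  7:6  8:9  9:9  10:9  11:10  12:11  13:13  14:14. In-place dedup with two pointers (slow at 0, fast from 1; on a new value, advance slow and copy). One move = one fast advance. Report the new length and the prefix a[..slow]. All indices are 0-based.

(s=0,f=1) a[fast]=2≠a[slow]=1 write a[1]=2 → slow++,fast++
(s=1,f=2) a[fast]=2=a[slow] dup → fast++
(s=1,f=3) a[fast]=3≠a[slow]=2 write a[2]=3 → slow++,fast++
(s=2,f=4) a[fast]=4≠a[slow]=3 write a[3]=4 → slow++,fast++
(s=3,f=5) a[fast]=5≠a[slow]=4 write a[4]=5 → slow++,fast++
(s=4,f=6) a[fast]=6≠a[slow]=5 write a[5]=6 → slow++,fast++
(s=5,f=7) a[fast]=6=a[slow] dup → fast++
(s=5,f=8) a[fast]=9≠a[slow]=6 write a[6]=9 → slow++,fast++
(s=6,f=9) a[fast]=9=a[slow] dup → fast++
(s=6,f=10) a[fast]=9=a[slow] dup → fast++
(s=6,f=11) a[fast]=10≠a[slow]=9 write a[7]=10 → slow++,fast++
(s=7,f=12) a[fast]=11≠a[slow]=10 write a[8]=11 → slow++,fast++
(s=8,f=13) a[fast]=13≠a[slow]=11 write a[9]=13 → slow++,fast++
(s=9,f=14) a[fast]=14≠a[slow]=13 write a[10]=14 → slow++,fast++

length 11; prefix = [1, 2, 3, 4, 5, 6, 9, 10, 11, 13, 14]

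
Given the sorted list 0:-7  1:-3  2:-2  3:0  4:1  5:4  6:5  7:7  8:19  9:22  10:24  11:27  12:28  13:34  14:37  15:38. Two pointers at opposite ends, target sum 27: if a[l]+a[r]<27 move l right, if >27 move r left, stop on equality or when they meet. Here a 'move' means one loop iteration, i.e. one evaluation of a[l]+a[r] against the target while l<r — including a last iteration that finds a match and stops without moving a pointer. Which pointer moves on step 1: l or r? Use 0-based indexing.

r

l=0 r=15: -7+38=31 >27, r--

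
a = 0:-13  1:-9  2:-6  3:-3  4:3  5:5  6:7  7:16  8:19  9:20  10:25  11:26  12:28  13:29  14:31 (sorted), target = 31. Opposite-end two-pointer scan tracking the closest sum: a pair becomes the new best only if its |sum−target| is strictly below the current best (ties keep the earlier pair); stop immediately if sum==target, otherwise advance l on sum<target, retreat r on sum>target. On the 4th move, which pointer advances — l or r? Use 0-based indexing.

l=0 r=14: -13+31=18 d=13 *, l++
l=1 r=14: -9+31=22 d=9 *, l++
l=2 r=14: -6+31=25 d=6 *, l++
l=3 r=14: -3+31=28 d=3 *, l++

l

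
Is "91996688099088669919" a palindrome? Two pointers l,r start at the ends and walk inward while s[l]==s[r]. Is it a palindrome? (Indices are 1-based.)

[1,20] '9'=='9' → l++,r--
[2,19] '1'=='1' → l++,r--
[3,18] '9'=='9' → l++,r--
[4,17] '9'=='9' → l++,r--
[5,16] '6'=='6' → l++,r--
[6,15] '6'=='6' → l++,r--
[7,14] '8'=='8' → l++,r--
[8,13] '8'=='8' → l++,r--
[9,12] '0'=='0' → l++,r--
[10,11] '9'=='9' → l++,r--

palindrome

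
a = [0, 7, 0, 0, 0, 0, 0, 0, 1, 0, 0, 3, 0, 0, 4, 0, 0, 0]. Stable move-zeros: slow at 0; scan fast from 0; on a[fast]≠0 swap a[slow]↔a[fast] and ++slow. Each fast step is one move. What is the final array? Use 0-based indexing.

(s=0,f=0) a[fast]=0 → fast++
(s=0,f=1) a[fast]=7≠0 swap→a[0]=7 → slow++,fast++
(s=1,f=2) a[fast]=0 → fast++
(s=1,f=3) a[fast]=0 → fast++
(s=1,f=4) a[fast]=0 → fast++
(s=1,f=5) a[fast]=0 → fast++
(s=1,f=6) a[fast]=0 → fast++
(s=1,f=7) a[fast]=0 → fast++
(s=1,f=8) a[fast]=1≠0 swap→a[1]=1 → slow++,fast++
(s=2,f=9) a[fast]=0 → fast++
(s=2,f=10) a[fast]=0 → fast++
(s=2,f=11) a[fast]=3≠0 swap→a[2]=3 → slow++,fast++
(s=3,f=12) a[fast]=0 → fast++
(s=3,f=13) a[fast]=0 → fast++
(s=3,f=14) a[fast]=4≠0 swap→a[3]=4 → slow++,fast++
(s=4,f=15) a[fast]=0 → fast++
(s=4,f=16) a[fast]=0 → fast++
(s=4,f=17) a[fast]=0 → fast++

[7, 1, 3, 4, 0, 0, 0, 0, 0, 0, 0, 0, 0, 0, 0, 0, 0, 0]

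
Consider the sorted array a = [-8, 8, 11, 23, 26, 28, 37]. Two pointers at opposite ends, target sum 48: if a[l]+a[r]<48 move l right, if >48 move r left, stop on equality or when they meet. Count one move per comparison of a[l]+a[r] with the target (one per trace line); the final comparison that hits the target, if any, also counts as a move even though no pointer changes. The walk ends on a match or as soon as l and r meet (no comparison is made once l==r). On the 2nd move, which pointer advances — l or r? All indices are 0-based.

l=0 r=6: -8+37=29 <48, l++
l=1 r=6: 8+37=45 <48, l++

l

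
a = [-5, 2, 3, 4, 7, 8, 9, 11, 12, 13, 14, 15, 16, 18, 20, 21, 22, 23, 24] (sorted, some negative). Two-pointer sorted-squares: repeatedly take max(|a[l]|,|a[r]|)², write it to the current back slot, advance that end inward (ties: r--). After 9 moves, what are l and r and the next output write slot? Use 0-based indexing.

l=0 r=18: |-5|<=|24| out[18]=576, r--
l=0 r=17: |-5|<=|23| out[17]=529, r--
l=0 r=16: |-5|<=|22| out[16]=484, r--
l=0 r=15: |-5|<=|21| out[15]=441, r--
l=0 r=14: |-5|<=|20| out[14]=400, r--
l=0 r=13: |-5|<=|18| out[13]=324, r--
l=0 r=12: |-5|<=|16| out[12]=256, r--
l=0 r=11: |-5|<=|15| out[11]=225, r--
l=0 r=10: |-5|<=|14| out[10]=196, r--

l=0, r=9, next write slot=9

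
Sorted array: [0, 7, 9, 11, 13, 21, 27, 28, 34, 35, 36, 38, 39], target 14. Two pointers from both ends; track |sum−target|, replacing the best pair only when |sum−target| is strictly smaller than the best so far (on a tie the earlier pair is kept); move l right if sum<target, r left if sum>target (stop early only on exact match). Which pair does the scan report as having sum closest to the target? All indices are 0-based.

pair (0, 13) with sum 13 (|Δ|=1)

[0,12] 0+39=39 d=25 * → r--
[0,11] 0+38=38 d=24 * → r--
[0,10] 0+36=36 d=22 * → r--
[0,9] 0+35=35 d=21 * → r--
[0,8] 0+34=34 d=20 * → r--
[0,7] 0+28=28 d=14 * → r--
[0,6] 0+27=27 d=13 * → r--
[0,5] 0+21=21 d=7 * → r--
[0,4] 0+13=13 d=1 * → l++
[1,4] 7+13=20 d=6 → r--
[1,3] 7+11=18 d=4 → r--
[1,2] 7+9=16 d=2 → r--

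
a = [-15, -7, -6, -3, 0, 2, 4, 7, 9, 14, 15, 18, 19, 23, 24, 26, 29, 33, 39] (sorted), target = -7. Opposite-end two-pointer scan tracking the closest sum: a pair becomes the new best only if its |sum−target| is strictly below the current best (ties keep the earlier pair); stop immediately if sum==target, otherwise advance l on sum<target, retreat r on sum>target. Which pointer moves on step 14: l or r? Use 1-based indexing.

[1,19] -15+39=24 d=31 * → r--
[1,18] -15+33=18 d=25 * → r--
[1,17] -15+29=14 d=21 * → r--
[1,16] -15+26=11 d=18 * → r--
[1,15] -15+24=9 d=16 * → r--
[1,14] -15+23=8 d=15 * → r--
[1,13] -15+19=4 d=11 * → r--
[1,12] -15+18=3 d=10 * → r--
[1,11] -15+15=0 d=7 * → r--
[1,10] -15+14=-1 d=6 * → r--
[1,9] -15+9=-6 d=1 * → r--
[1,8] -15+7=-8 d=1 → l++
[2,8] -7+7=0 d=7 → r--
[2,7] -7+4=-3 d=4 → r--

r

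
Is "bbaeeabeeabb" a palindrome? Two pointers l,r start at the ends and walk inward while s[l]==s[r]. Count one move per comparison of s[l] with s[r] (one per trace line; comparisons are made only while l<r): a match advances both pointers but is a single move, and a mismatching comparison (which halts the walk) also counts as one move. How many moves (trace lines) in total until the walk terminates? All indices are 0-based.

6 moves

[0,11] 'b'=='b' → l++,r--
[1,10] 'b'=='b' → l++,r--
[2,9] 'a'=='a' → l++,r--
[3,8] 'e'=='e' → l++,r--
[4,7] 'e'=='e' → l++,r--
[5,6] 'a'!='b' → stop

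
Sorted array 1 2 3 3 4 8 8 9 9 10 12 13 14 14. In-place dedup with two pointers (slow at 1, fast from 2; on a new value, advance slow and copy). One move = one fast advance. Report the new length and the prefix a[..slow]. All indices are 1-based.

length 10; prefix = [1, 2, 3, 4, 8, 9, 10, 12, 13, 14]

slow=1 fast=2: a[fast]=2≠a[slow]=1 write a[2]=2, slow++,fast++
slow=2 fast=3: a[fast]=3≠a[slow]=2 write a[3]=3, slow++,fast++
slow=3 fast=4: a[fast]=3=a[slow] dup, fast++
slow=3 fast=5: a[fast]=4≠a[slow]=3 write a[4]=4, slow++,fast++
slow=4 fast=6: a[fast]=8≠a[slow]=4 write a[5]=8, slow++,fast++
slow=5 fast=7: a[fast]=8=a[slow] dup, fast++
slow=5 fast=8: a[fast]=9≠a[slow]=8 write a[6]=9, slow++,fast++
slow=6 fast=9: a[fast]=9=a[slow] dup, fast++
slow=6 fast=10: a[fast]=10≠a[slow]=9 write a[7]=10, slow++,fast++
slow=7 fast=11: a[fast]=12≠a[slow]=10 write a[8]=12, slow++,fast++
slow=8 fast=12: a[fast]=13≠a[slow]=12 write a[9]=13, slow++,fast++
slow=9 fast=13: a[fast]=14≠a[slow]=13 write a[10]=14, slow++,fast++
slow=10 fast=14: a[fast]=14=a[slow] dup, fast++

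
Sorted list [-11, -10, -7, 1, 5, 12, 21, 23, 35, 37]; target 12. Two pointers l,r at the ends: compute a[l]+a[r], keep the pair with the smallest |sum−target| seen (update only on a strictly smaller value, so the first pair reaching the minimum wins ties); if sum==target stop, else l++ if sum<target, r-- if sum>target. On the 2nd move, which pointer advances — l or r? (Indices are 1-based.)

[1,10] -11+37=26 d=14 * → r--
[1,9] -11+35=24 d=12 * → r--

r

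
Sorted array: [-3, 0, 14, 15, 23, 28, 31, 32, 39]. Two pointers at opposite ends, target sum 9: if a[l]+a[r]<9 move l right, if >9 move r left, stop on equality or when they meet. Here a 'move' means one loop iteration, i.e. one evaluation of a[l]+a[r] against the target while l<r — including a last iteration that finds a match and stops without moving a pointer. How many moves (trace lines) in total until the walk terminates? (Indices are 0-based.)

l=0 r=8: -3+39=36 >9, r--
l=0 r=7: -3+32=29 >9, r--
l=0 r=6: -3+31=28 >9, r--
l=0 r=5: -3+28=25 >9, r--
l=0 r=4: -3+23=20 >9, r--
l=0 r=3: -3+15=12 >9, r--
l=0 r=2: -3+14=11 >9, r--
l=0 r=1: -3+0=-3 <9, l++

8 moves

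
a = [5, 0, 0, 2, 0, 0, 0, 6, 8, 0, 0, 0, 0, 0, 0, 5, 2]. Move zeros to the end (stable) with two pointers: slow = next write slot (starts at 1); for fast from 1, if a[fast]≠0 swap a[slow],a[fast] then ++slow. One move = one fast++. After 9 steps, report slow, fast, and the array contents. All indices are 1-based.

slow=5, fast=10, a=[5, 2, 6, 8, 0, 0, 0, 0, 0, 0, 0, 0, 0, 0, 0, 5, 2]

slow=1 fast=1: a[fast]=5≠0 swap→a[1]=5, slow++,fast++
slow=2 fast=2: a[fast]=0, fast++
slow=2 fast=3: a[fast]=0, fast++
slow=2 fast=4: a[fast]=2≠0 swap→a[2]=2, slow++,fast++
slow=3 fast=5: a[fast]=0, fast++
slow=3 fast=6: a[fast]=0, fast++
slow=3 fast=7: a[fast]=0, fast++
slow=3 fast=8: a[fast]=6≠0 swap→a[3]=6, slow++,fast++
slow=4 fast=9: a[fast]=8≠0 swap→a[4]=8, slow++,fast++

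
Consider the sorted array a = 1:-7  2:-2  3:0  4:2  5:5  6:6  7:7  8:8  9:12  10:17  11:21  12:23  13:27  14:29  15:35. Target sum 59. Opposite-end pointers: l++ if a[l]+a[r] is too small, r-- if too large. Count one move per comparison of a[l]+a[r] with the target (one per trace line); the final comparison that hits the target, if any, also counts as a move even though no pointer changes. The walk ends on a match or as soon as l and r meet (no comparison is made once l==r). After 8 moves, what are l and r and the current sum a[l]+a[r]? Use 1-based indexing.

[1,15] -7+35=28 <59 → l++
[2,15] -2+35=33 <59 → l++
[3,15] 0+35=35 <59 → l++
[4,15] 2+35=37 <59 → l++
[5,15] 5+35=40 <59 → l++
[6,15] 6+35=41 <59 → l++
[7,15] 7+35=42 <59 → l++
[8,15] 8+35=43 <59 → l++

l=9, r=15, sum=47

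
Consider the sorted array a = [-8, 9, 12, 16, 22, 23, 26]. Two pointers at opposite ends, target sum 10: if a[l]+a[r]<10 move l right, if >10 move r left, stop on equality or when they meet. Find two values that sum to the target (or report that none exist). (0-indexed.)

[0,6] -8+26=18 >10 → r--
[0,5] -8+23=15 >10 → r--
[0,4] -8+22=14 >10 → r--
[0,3] -8+16=8 <10 → l++
[1,3] 9+16=25 >10 → r--
[1,2] 9+12=21 >10 → r--

no pair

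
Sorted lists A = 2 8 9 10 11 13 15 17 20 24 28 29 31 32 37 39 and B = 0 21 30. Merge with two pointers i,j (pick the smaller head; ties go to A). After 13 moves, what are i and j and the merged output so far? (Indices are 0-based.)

i=11, j=2, merged so far=[0, 2, 8, 9, 10, 11, 13, 15, 17, 20, 21, 24, 28]

[i=0,j=0] A[i]=2>B[j]=0 take 0 → j++
[i=0,j=1] A[i]=2<=B[j]=21 take 2 → i++
[i=1,j=1] A[i]=8<=B[j]=21 take 8 → i++
[i=2,j=1] A[i]=9<=B[j]=21 take 9 → i++
[i=3,j=1] A[i]=10<=B[j]=21 take 10 → i++
[i=4,j=1] A[i]=11<=B[j]=21 take 11 → i++
[i=5,j=1] A[i]=13<=B[j]=21 take 13 → i++
[i=6,j=1] A[i]=15<=B[j]=21 take 15 → i++
[i=7,j=1] A[i]=17<=B[j]=21 take 17 → i++
[i=8,j=1] A[i]=20<=B[j]=21 take 20 → i++
[i=9,j=1] A[i]=24>B[j]=21 take 21 → j++
[i=9,j=2] A[i]=24<=B[j]=30 take 24 → i++
[i=10,j=2] A[i]=28<=B[j]=30 take 28 → i++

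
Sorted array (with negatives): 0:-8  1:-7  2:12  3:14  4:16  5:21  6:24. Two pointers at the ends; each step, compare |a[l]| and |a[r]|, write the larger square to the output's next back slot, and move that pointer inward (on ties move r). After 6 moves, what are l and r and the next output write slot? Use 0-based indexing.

l=1, r=1, next write slot=0

l=0 r=6: |-8|<=|24| out[6]=576, r--
l=0 r=5: |-8|<=|21| out[5]=441, r--
l=0 r=4: |-8|<=|16| out[4]=256, r--
l=0 r=3: |-8|<=|14| out[3]=196, r--
l=0 r=2: |-8|<=|12| out[2]=144, r--
l=0 r=1: |-8|>|-7| out[1]=64, l++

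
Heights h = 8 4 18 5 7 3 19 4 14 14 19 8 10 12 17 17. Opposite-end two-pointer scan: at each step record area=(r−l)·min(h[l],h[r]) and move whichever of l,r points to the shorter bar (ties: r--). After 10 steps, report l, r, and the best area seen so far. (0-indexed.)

[0,15] min(8,17)*15=120 best=120 * → l++
[1,15] min(4,17)*14=56 best=120 → l++
[2,15] min(18,17)*13=221 best=221 * → r--
[2,14] min(18,17)*12=204 best=221 → r--
[2,13] min(18,12)*11=132 best=221 → r--
[2,12] min(18,10)*10=100 best=221 → r--
[2,11] min(18,8)*9=72 best=221 → r--
[2,10] min(18,19)*8=144 best=221 → l++
[3,10] min(5,19)*7=35 best=221 → l++
[4,10] min(7,19)*6=42 best=221 → l++

l=5, r=10, best area=221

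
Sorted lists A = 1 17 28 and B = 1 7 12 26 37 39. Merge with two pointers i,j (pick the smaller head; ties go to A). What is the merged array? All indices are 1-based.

[1, 1, 7, 12, 17, 26, 28, 37, 39]

[i=1,j=1] A[i]=1<=B[j]=1 take 1 → i++
[i=2,j=1] A[i]=17>B[j]=1 take 1 → j++
[i=2,j=2] A[i]=17>B[j]=7 take 7 → j++
[i=2,j=3] A[i]=17>B[j]=12 take 12 → j++
[i=2,j=4] A[i]=17<=B[j]=26 take 17 → i++
[i=3,j=4] A[i]=28>B[j]=26 take 26 → j++
[i=3,j=5] A[i]=28<=B[j]=37 take 28 → i++
[i=4,j=5] A done, take B[j]=37 → j++
[i=4,j=6] A done, take B[j]=39 → j++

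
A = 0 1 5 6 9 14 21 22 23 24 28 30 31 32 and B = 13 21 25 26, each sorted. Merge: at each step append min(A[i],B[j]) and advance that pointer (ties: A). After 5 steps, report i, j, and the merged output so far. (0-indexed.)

i=0 j=0: A[i]=0<=B[j]=13 take 0, i++
i=1 j=0: A[i]=1<=B[j]=13 take 1, i++
i=2 j=0: A[i]=5<=B[j]=13 take 5, i++
i=3 j=0: A[i]=6<=B[j]=13 take 6, i++
i=4 j=0: A[i]=9<=B[j]=13 take 9, i++

i=5, j=0, merged so far=[0, 1, 5, 6, 9]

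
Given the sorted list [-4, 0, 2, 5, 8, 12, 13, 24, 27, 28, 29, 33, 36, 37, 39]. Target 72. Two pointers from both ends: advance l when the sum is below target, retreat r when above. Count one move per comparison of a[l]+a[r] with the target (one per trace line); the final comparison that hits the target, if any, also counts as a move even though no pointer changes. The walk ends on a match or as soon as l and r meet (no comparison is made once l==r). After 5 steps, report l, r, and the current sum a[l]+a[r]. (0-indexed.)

l=5, r=14, sum=51

[0,14] -4+39=35 <72 → l++
[1,14] 0+39=39 <72 → l++
[2,14] 2+39=41 <72 → l++
[3,14] 5+39=44 <72 → l++
[4,14] 8+39=47 <72 → l++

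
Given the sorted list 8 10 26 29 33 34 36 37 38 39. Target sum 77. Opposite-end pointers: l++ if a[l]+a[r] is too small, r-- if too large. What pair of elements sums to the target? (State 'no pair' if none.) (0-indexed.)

[0,9] 8+39=47 <77 → l++
[1,9] 10+39=49 <77 → l++
[2,9] 26+39=65 <77 → l++
[3,9] 29+39=68 <77 → l++
[4,9] 33+39=72 <77 → l++
[5,9] 34+39=73 <77 → l++
[6,9] 36+39=75 <77 → l++
[7,9] 37+39=76 <77 → l++
[8,9] 38+39=77 → found

(38, 39)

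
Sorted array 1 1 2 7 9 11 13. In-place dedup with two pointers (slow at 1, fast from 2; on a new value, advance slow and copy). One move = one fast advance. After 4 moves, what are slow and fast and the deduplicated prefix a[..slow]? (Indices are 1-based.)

slow=4, fast=6, prefix=[1, 2, 7, 9]

slow=1 fast=2: a[fast]=1=a[slow] dup, fast++
slow=1 fast=3: a[fast]=2≠a[slow]=1 write a[2]=2, slow++,fast++
slow=2 fast=4: a[fast]=7≠a[slow]=2 write a[3]=7, slow++,fast++
slow=3 fast=5: a[fast]=9≠a[slow]=7 write a[4]=9, slow++,fast++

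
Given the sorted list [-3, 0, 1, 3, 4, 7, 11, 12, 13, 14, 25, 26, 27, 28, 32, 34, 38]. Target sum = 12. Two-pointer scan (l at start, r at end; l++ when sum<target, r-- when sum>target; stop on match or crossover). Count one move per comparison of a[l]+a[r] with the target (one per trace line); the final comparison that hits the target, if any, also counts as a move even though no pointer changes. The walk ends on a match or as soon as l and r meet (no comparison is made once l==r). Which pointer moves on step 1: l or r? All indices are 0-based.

l=0 r=16: -3+38=35 >12, r--

r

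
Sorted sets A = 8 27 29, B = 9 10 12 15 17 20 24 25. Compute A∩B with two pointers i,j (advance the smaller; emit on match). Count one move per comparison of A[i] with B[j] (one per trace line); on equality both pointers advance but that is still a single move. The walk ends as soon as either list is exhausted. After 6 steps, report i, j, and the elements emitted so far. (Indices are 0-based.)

i=0 j=0: 8<9, i++
i=1 j=0: 27>9, j++
i=1 j=1: 27>10, j++
i=1 j=2: 27>12, j++
i=1 j=3: 27>15, j++
i=1 j=4: 27>17, j++

i=1, j=5, emitted=[]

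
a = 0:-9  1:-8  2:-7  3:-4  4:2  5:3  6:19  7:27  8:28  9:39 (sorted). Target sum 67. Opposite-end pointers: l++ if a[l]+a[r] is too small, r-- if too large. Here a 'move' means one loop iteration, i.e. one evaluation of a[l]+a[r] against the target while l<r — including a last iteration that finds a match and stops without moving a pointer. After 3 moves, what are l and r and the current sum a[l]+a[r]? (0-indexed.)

l=3, r=9, sum=35

l=0 r=9: -9+39=30 <67, l++
l=1 r=9: -8+39=31 <67, l++
l=2 r=9: -7+39=32 <67, l++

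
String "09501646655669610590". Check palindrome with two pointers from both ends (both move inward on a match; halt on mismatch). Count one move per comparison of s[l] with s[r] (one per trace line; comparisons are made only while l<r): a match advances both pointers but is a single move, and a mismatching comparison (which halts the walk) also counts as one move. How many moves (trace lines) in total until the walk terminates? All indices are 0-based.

l=0 r=19: '0'=='0', l++,r--
l=1 r=18: '9'=='9', l++,r--
l=2 r=17: '5'=='5', l++,r--
l=3 r=16: '0'=='0', l++,r--
l=4 r=15: '1'=='1', l++,r--
l=5 r=14: '6'=='6', l++,r--
l=6 r=13: '4'!='9', stop

7 moves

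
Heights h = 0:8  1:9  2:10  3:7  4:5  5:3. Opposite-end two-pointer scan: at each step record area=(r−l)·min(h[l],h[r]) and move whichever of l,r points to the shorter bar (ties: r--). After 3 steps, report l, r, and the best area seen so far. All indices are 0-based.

l=0, r=2, best area=21

[0,5] min(8,3)*5=15 best=15 * → r--
[0,4] min(8,5)*4=20 best=20 * → r--
[0,3] min(8,7)*3=21 best=21 * → r--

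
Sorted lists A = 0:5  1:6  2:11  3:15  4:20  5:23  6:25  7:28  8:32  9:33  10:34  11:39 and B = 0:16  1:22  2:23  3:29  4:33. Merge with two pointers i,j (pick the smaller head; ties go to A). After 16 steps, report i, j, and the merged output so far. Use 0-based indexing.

[i=0,j=0] A[i]=5<=B[j]=16 take 5 → i++
[i=1,j=0] A[i]=6<=B[j]=16 take 6 → i++
[i=2,j=0] A[i]=11<=B[j]=16 take 11 → i++
[i=3,j=0] A[i]=15<=B[j]=16 take 15 → i++
[i=4,j=0] A[i]=20>B[j]=16 take 16 → j++
[i=4,j=1] A[i]=20<=B[j]=22 take 20 → i++
[i=5,j=1] A[i]=23>B[j]=22 take 22 → j++
[i=5,j=2] A[i]=23<=B[j]=23 take 23 → i++
[i=6,j=2] A[i]=25>B[j]=23 take 23 → j++
[i=6,j=3] A[i]=25<=B[j]=29 take 25 → i++
[i=7,j=3] A[i]=28<=B[j]=29 take 28 → i++
[i=8,j=3] A[i]=32>B[j]=29 take 29 → j++
[i=8,j=4] A[i]=32<=B[j]=33 take 32 → i++
[i=9,j=4] A[i]=33<=B[j]=33 take 33 → i++
[i=10,j=4] A[i]=34>B[j]=33 take 33 → j++
[i=10,j=5] B done, take A[i]=34 → i++

i=11, j=5, merged so far=[5, 6, 11, 15, 16, 20, 22, 23, 23, 25, 28, 29, 32, 33, 33, 34]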